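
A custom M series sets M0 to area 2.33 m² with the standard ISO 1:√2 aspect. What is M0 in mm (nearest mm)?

Let the short side be w mm. Then w · w√2 = 2.33 m² = 2,330,000 mm².
w² = 2,330,000/√2, so w ≈ 1283.6 mm; long side = w√2 ≈ 1815.2 mm.

1284 × 1815 mm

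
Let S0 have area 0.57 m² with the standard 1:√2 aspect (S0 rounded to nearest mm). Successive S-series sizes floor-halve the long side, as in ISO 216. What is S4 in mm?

158 × 224 mm

Let S0's short side be w mm. w · w√2 = 0.57 m² = 570,000 mm², so w ≈ 634.9 mm and w√2 ≈ 897.8 mm → S0 = 635 × 898 mm.
S1: ⌊898/2⌋ × 635 = 449 × 635 mm
S2: ⌊635/2⌋ × 449 = 317 × 449 mm
S3: ⌊449/2⌋ × 317 = 224 × 317 mm
S4: ⌊317/2⌋ × 224 = 158 × 224 mm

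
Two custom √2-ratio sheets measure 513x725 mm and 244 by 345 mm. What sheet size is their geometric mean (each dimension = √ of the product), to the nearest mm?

354 × 500 mm

Short side: √(513 · 244) = √125172 ≈ 353.8 → 354 mm
Long side: √(725 · 345) = √250125 ≈ 500.1 → 500 mm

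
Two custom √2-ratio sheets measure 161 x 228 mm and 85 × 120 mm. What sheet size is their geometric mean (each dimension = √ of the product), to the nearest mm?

Short side: √(161 · 85) = √13685 ≈ 117.0 → 117 mm
Long side: √(228 · 120) = √27360 ≈ 165.4 → 165 mm

117 × 165 mm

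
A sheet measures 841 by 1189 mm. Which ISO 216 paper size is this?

A0 (841 × 1189 mm)

Aspect ratio 1189/841 ≈ 1.414 — close to the ISO √2 ≈ 1.414.
In the A-series (A0 area = 1 m²): A0 = 841 × 1189 mm.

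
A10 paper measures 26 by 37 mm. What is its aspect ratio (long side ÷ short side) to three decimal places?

37 / 26 = 1.423
ISO 216 targets √2 ≈ 1.414; the +0.009 deviation is from mm rounding.

1.423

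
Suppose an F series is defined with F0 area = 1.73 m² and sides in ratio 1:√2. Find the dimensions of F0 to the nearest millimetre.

Let the short side be w mm. Then w · w√2 = 1.73 m² = 1,730,000 mm².
w² = 1,730,000/√2, so w ≈ 1106.0 mm; long side = w√2 ≈ 1564.2 mm.

1106 × 1564 mm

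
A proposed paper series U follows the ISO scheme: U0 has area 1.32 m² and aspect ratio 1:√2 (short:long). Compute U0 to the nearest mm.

966 × 1366 mm

Let the short side be w mm. Then w · w√2 = 1.32 m² = 1,320,000 mm².
w² = 1,320,000/√2, so w ≈ 966.1 mm; long side = w√2 ≈ 1366.3 mm.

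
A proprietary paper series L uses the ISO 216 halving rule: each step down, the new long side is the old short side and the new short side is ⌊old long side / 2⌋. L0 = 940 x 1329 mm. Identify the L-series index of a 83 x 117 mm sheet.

L7

L0: 940 × 1329 mm
L1: 664 × 940 mm
L2: 470 × 664 mm
L3: 332 × 470 mm
L4: 235 × 332 mm
L5: 166 × 235 mm
L6: 117 × 166 mm
L7: 83 × 117 mm
L8: 58 × 83 mm
→ matches L7.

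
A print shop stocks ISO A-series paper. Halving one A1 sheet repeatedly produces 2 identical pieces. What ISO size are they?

A2

2 = 2^1, so 1 halving step.
A1 → A2 → … → A2 after 1 step.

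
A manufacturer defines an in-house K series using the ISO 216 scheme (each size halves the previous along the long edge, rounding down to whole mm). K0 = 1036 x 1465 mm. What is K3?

366 × 518 mm

K1: ⌊1465/2⌋ × 1036 = 732 × 1036 mm
K2: ⌊1036/2⌋ × 732 = 518 × 732 mm
K3: ⌊732/2⌋ × 518 = 366 × 518 mm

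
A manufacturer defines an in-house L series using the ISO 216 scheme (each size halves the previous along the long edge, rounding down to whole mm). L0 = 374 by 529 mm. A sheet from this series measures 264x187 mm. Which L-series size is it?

L2

L0: 374 × 529 mm
L1: 264 × 374 mm
L2: 187 × 264 mm
L3: 132 × 187 mm
→ matches L2.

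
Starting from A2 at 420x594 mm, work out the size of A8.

A3: ⌊594/2⌋ × 420 = 297 × 420 mm
A4: ⌊420/2⌋ × 297 = 210 × 297 mm
A5: ⌊297/2⌋ × 210 = 148 × 210 mm
A6: ⌊210/2⌋ × 148 = 105 × 148 mm
A7: ⌊148/2⌋ × 105 = 74 × 105 mm
A8: ⌊105/2⌋ × 74 = 52 × 74 mm

52 × 74 mm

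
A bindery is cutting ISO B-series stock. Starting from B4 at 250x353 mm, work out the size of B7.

B5: ⌊353/2⌋ × 250 = 176 × 250 mm
B6: ⌊250/2⌋ × 176 = 125 × 176 mm
B7: ⌊176/2⌋ × 125 = 88 × 125 mm

88 × 125 mm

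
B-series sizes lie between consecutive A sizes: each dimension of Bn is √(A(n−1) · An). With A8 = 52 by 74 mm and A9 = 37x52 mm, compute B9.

Short side: √(52 · 37) = √1924 ≈ 43.9 → 44 mm
Long side: √(74 · 52) = √3848 ≈ 62.0 → 62 mm

44 × 62 mm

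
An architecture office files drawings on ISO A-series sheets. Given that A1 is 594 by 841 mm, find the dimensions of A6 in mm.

105 × 148 mm

A2: ⌊841/2⌋ × 594 = 420 × 594 mm
A3: ⌊594/2⌋ × 420 = 297 × 420 mm
A4: ⌊420/2⌋ × 297 = 210 × 297 mm
A5: ⌊297/2⌋ × 210 = 148 × 210 mm
A6: ⌊210/2⌋ × 148 = 105 × 148 mm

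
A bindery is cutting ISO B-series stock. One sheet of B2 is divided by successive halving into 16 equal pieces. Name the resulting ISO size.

B6

16 = 2^4, so 4 halving steps.
B2 → B3 → … → B6 after 4 steps.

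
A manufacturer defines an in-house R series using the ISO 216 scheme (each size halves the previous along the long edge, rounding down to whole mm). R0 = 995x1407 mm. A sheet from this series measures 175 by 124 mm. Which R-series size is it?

R0: 995 × 1407 mm
R1: 703 × 995 mm
R2: 497 × 703 mm
R3: 351 × 497 mm
R4: 248 × 351 mm
R5: 175 × 248 mm
R6: 124 × 175 mm
R7: 87 × 124 mm
→ matches R6.

R6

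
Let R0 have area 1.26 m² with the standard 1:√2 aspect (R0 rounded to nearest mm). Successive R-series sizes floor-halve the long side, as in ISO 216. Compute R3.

Let R0's short side be w mm. w · w√2 = 1.26 m² = 1,260,000 mm², so w ≈ 943.9 mm and w√2 ≈ 1334.9 mm → R0 = 944 × 1335 mm.
R1: ⌊1335/2⌋ × 944 = 667 × 944 mm
R2: ⌊944/2⌋ × 667 = 472 × 667 mm
R3: ⌊667/2⌋ × 472 = 333 × 472 mm

333 × 472 mm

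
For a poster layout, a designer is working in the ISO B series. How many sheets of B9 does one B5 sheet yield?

B5 = 176 × 250 mm; B9 = 44 × 62 mm.
Each halving step doubles the count; 4 steps from B5 to B9.
2^4 = 16.

16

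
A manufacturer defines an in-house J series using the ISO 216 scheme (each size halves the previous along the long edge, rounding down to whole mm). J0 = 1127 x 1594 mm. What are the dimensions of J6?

J1 = 797 × 1127 mm (from J0 by 1 halving).
J2: ⌊1127/2⌋ × 797 = 563 × 797 mm
J3: ⌊797/2⌋ × 563 = 398 × 563 mm
J4: ⌊563/2⌋ × 398 = 281 × 398 mm
J5: ⌊398/2⌋ × 281 = 199 × 281 mm
J6: ⌊281/2⌋ × 199 = 140 × 199 mm

140 × 199 mm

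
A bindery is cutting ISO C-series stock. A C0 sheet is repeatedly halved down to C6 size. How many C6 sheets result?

C0 = 917 × 1297 mm; C6 = 114 × 162 mm.
Each halving step doubles the count; 6 steps from C0 to C6.
2^6 = 64.

64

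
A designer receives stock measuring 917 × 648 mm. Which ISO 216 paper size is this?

Aspect ratio 917/648 ≈ 1.415 — close to the ISO √2 ≈ 1.414.
In the C-series (envelope sizes, between A and B): C1 = 648 × 917 mm.

C1 (648 × 917 mm)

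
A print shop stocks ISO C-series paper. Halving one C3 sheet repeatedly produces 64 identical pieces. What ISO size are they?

C9

64 = 2^6, so 6 halving steps.
C3 → C4 → … → C9 after 6 steps.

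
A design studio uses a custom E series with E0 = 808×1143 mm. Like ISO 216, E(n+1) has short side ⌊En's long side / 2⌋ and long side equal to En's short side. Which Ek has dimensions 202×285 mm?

E0: 808 × 1143 mm
E1: 571 × 808 mm
E2: 404 × 571 mm
E3: 285 × 404 mm
E4: 202 × 285 mm
E5: 142 × 202 mm
→ matches E4.

E4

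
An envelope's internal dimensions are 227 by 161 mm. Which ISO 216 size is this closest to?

Aspect ratio 227/161 ≈ 1.410 — close to the ISO √2 ≈ 1.414.
In the C-series (envelope sizes, between A and B): C5 = 162 × 229 mm.
Off by 3 mm total — nearest standard size.

C5 (162 × 229 mm)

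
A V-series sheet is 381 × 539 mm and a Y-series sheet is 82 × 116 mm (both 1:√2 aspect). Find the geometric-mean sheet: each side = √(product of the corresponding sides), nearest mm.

177 × 250 mm

Short side: √(381 · 82) = √31242 ≈ 176.8 → 177 mm
Long side: √(539 · 116) = √62524 ≈ 250.0 → 250 mm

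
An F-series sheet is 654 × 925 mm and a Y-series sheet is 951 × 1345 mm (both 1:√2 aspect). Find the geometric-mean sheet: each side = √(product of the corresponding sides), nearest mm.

Short side: √(654 · 951) = √621954 ≈ 788.6 → 789 mm
Long side: √(925 · 1345) = √1244125 ≈ 1115.4 → 1115 mm

789 × 1115 mm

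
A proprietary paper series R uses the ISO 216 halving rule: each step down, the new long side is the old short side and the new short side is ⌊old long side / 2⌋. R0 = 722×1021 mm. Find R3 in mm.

255 × 361 mm

R1 = 510 × 722 mm (from R0 by 1 halving).
R2: ⌊722/2⌋ × 510 = 361 × 510 mm
R3: ⌊510/2⌋ × 361 = 255 × 361 mm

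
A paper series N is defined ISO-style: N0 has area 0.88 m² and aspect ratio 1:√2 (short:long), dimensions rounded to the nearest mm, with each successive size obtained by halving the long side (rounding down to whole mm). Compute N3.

Let N0's short side be w mm. w · w√2 = 0.88 m² = 880,000 mm², so w ≈ 788.8 mm and w√2 ≈ 1115.6 mm → N0 = 789 × 1116 mm.
N1: ⌊1116/2⌋ × 789 = 558 × 789 mm
N2: ⌊789/2⌋ × 558 = 394 × 558 mm
N3: ⌊558/2⌋ × 394 = 279 × 394 mm

279 × 394 mm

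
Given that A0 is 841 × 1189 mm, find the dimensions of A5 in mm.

A1: ⌊1189/2⌋ × 841 = 594 × 841 mm
A2: ⌊841/2⌋ × 594 = 420 × 594 mm
A3: ⌊594/2⌋ × 420 = 297 × 420 mm
A4: ⌊420/2⌋ × 297 = 210 × 297 mm
A5: ⌊297/2⌋ × 210 = 148 × 210 mm

148 × 210 mm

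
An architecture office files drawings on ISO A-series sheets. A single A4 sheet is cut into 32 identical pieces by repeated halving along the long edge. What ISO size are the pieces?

A9

32 = 2^5, so 5 halving steps.
A4 → A5 → … → A9 after 5 steps.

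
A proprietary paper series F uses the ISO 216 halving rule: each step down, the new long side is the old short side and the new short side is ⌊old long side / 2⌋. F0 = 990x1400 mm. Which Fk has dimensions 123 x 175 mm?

F6

F0: 990 × 1400 mm
F1: 700 × 990 mm
F2: 495 × 700 mm
F3: 350 × 495 mm
F4: 247 × 350 mm
F5: 175 × 247 mm
F6: 123 × 175 mm
F7: 87 × 123 mm
→ matches F6.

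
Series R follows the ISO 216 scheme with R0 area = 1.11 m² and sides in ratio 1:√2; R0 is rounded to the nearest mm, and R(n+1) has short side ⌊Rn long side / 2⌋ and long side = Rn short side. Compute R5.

156 × 221 mm

Let R0's short side be w mm. w · w√2 = 1.11 m² = 1,110,000 mm², so w ≈ 885.9 mm and w√2 ≈ 1252.9 mm → R0 = 886 × 1253 mm.
R1: ⌊1253/2⌋ × 886 = 626 × 886 mm
R2: ⌊886/2⌋ × 626 = 443 × 626 mm
R3: ⌊626/2⌋ × 443 = 313 × 443 mm
R4: ⌊443/2⌋ × 313 = 221 × 313 mm
R5: ⌊313/2⌋ × 221 = 156 × 221 mm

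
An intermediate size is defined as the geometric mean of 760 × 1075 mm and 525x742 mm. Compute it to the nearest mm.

Short side: √(760 · 525) = √399000 ≈ 631.7 → 632 mm
Long side: √(1075 · 742) = √797650 ≈ 893.1 → 893 mm

632 × 893 mm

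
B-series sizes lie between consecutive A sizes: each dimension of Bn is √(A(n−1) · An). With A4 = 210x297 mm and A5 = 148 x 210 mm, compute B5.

176 × 250 mm

Short side: √(210 · 148) = √31080 ≈ 176.3 → 176 mm
Long side: √(297 · 210) = √62370 ≈ 249.7 → 250 mm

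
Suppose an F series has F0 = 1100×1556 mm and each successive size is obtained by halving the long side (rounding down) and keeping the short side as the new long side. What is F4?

F1: ⌊1556/2⌋ × 1100 = 778 × 1100 mm
F2: ⌊1100/2⌋ × 778 = 550 × 778 mm
F3: ⌊778/2⌋ × 550 = 389 × 550 mm
F4: ⌊550/2⌋ × 389 = 275 × 389 mm

275 × 389 mm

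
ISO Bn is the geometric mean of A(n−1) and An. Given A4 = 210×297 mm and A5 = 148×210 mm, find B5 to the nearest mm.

Short side: √(210 · 148) = √31080 ≈ 176.3 → 176 mm
Long side: √(297 · 210) = √62370 ≈ 249.7 → 250 mm

176 × 250 mm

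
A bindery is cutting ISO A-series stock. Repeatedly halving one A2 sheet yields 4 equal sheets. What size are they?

A4

4 = 2^2, so 2 halving steps.
A2 → A3 → … → A4 after 2 steps.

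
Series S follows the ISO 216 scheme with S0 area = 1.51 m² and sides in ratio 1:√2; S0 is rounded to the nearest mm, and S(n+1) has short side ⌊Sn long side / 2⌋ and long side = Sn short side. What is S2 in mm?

Let S0's short side be w mm. w · w√2 = 1.51 m² = 1,510,000 mm², so w ≈ 1033.3 mm and w√2 ≈ 1461.3 mm → S0 = 1033 × 1461 mm.
S1: ⌊1461/2⌋ × 1033 = 730 × 1033 mm
S2: ⌊1033/2⌋ × 730 = 516 × 730 mm

516 × 730 mm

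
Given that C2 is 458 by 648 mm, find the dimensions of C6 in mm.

C3: ⌊648/2⌋ × 458 = 324 × 458 mm
C4: ⌊458/2⌋ × 324 = 229 × 324 mm
C5: ⌊324/2⌋ × 229 = 162 × 229 mm
C6: ⌊229/2⌋ × 162 = 114 × 162 mm

114 × 162 mm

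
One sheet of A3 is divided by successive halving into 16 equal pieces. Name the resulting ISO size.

A7

16 = 2^4, so 4 halving steps.
A3 → A4 → … → A7 after 4 steps.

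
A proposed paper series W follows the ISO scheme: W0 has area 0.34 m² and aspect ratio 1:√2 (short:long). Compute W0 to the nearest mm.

490 × 693 mm

Let the short side be w mm. Then w · w√2 = 0.34 m² = 340,000 mm².
w² = 340,000/√2, so w ≈ 490.3 mm; long side = w√2 ≈ 693.4 mm.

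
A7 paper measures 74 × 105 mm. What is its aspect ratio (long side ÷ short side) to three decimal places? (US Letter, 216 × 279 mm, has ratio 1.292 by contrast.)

1.419

105 / 74 = 1.419
ISO 216 targets √2 ≈ 1.414; the +0.005 deviation is from mm rounding.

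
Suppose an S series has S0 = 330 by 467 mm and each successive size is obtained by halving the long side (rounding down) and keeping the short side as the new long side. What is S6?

41 × 58 mm

S1 = 233 × 330 mm (from S0 by 1 halving).
S2: ⌊330/2⌋ × 233 = 165 × 233 mm
S3: ⌊233/2⌋ × 165 = 116 × 165 mm
S4: ⌊165/2⌋ × 116 = 82 × 116 mm
S5: ⌊116/2⌋ × 82 = 58 × 82 mm
S6: ⌊82/2⌋ × 58 = 41 × 58 mm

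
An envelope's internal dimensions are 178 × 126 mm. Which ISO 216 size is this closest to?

Aspect ratio 178/126 ≈ 1.413 — close to the ISO √2 ≈ 1.414.
In the B-series (B0 = 1000 × 1414 mm): B6 = 125 × 176 mm.
Off by 3 mm total — nearest standard size.

B6 (125 × 176 mm)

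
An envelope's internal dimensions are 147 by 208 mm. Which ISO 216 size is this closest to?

Aspect ratio 208/147 ≈ 1.415 — close to the ISO √2 ≈ 1.414.
In the A-series (A0 area = 1 m²): A5 = 148 × 210 mm.
Off by 3 mm total — nearest standard size.

A5 (148 × 210 mm)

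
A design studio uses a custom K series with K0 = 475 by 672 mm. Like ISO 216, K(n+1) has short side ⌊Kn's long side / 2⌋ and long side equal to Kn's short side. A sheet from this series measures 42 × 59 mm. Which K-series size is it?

K0: 475 × 672 mm
K1: 336 × 475 mm
K2: 237 × 336 mm
K3: 168 × 237 mm
K4: 118 × 168 mm
K5: 84 × 118 mm
K6: 59 × 84 mm
K7: 42 × 59 mm
K8: 29 × 42 mm
→ matches K7.

K7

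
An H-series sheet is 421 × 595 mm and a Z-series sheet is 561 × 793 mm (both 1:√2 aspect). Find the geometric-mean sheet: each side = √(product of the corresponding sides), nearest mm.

486 × 687 mm

Short side: √(421 · 561) = √236181 ≈ 486.0 → 486 mm
Long side: √(595 · 793) = √471835 ≈ 686.9 → 687 mm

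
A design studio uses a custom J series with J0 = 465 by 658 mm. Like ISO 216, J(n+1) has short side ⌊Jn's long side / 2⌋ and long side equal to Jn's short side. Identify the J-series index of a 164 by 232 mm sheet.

J0: 465 × 658 mm
J1: 329 × 465 mm
J2: 232 × 329 mm
J3: 164 × 232 mm
J4: 116 × 164 mm
→ matches J3.

J3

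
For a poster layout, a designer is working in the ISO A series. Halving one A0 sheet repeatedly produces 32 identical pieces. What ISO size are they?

A5

32 = 2^5, so 5 halving steps.
A0 → A1 → … → A5 after 5 steps.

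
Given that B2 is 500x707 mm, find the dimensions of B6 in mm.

B3: ⌊707/2⌋ × 500 = 353 × 500 mm
B4: ⌊500/2⌋ × 353 = 250 × 353 mm
B5: ⌊353/2⌋ × 250 = 176 × 250 mm
B6: ⌊250/2⌋ × 176 = 125 × 176 mm

125 × 176 mm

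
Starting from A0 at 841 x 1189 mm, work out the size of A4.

210 × 297 mm

A1: ⌊1189/2⌋ × 841 = 594 × 841 mm
A2: ⌊841/2⌋ × 594 = 420 × 594 mm
A3: ⌊594/2⌋ × 420 = 297 × 420 mm
A4: ⌊420/2⌋ × 297 = 210 × 297 mm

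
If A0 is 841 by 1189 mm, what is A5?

148 × 210 mm

A1: ⌊1189/2⌋ × 841 = 594 × 841 mm
A2: ⌊841/2⌋ × 594 = 420 × 594 mm
A3: ⌊594/2⌋ × 420 = 297 × 420 mm
A4: ⌊420/2⌋ × 297 = 210 × 297 mm
A5: ⌊297/2⌋ × 210 = 148 × 210 mm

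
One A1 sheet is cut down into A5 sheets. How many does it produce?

16

A1 = 594 × 841 mm; A5 = 148 × 210 mm.
Each halving step doubles the count; 4 steps from A1 to A5.
2^4 = 16.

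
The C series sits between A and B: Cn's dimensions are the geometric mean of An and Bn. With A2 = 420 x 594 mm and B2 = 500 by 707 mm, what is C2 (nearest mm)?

458 × 648 mm

Short side: √(420 · 500) = √210000 ≈ 458.3 → 458 mm
Long side: √(594 · 707) = √419958 ≈ 648.0 → 648 mm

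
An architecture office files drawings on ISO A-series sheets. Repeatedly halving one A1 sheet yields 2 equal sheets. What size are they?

2 = 2^1, so 1 halving step.
A1 → A2 → … → A2 after 1 step.

A2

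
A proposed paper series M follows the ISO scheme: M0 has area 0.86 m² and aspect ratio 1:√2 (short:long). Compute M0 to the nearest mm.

780 × 1103 mm

Let the short side be w mm. Then w · w√2 = 0.86 m² = 860,000 mm².
w² = 860,000/√2, so w ≈ 779.8 mm; long side = w√2 ≈ 1102.8 mm.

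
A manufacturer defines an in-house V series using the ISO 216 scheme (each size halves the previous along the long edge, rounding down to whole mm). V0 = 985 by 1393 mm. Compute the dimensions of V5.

174 × 246 mm

V1: ⌊1393/2⌋ × 985 = 696 × 985 mm
V2: ⌊985/2⌋ × 696 = 492 × 696 mm
V3: ⌊696/2⌋ × 492 = 348 × 492 mm
V4: ⌊492/2⌋ × 348 = 246 × 348 mm
V5: ⌊348/2⌋ × 246 = 174 × 246 mm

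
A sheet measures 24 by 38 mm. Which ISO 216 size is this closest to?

Aspect ratio 38/24 ≈ 1.583 (ISO target is √2 ≈ 1.414).
In the A-series (A0 area = 1 m²): A10 = 26 × 37 mm.
Off by 3 mm total — nearest standard size.

A10 (26 × 37 mm)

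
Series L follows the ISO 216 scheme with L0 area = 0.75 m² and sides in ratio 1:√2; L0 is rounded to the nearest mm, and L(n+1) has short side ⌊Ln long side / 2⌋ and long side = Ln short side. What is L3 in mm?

257 × 364 mm

Let L0's short side be w mm. w · w√2 = 0.75 m² = 750,000 mm², so w ≈ 728.2 mm and w√2 ≈ 1029.9 mm → L0 = 728 × 1030 mm.
L1: ⌊1030/2⌋ × 728 = 515 × 728 mm
L2: ⌊728/2⌋ × 515 = 364 × 515 mm
L3: ⌊515/2⌋ × 364 = 257 × 364 mm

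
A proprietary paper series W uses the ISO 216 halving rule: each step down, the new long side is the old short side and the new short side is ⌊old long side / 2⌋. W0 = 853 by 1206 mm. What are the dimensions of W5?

150 × 213 mm

W1: ⌊1206/2⌋ × 853 = 603 × 853 mm
W2: ⌊853/2⌋ × 603 = 426 × 603 mm
W3: ⌊603/2⌋ × 426 = 301 × 426 mm
W4: ⌊426/2⌋ × 301 = 213 × 301 mm
W5: ⌊301/2⌋ × 213 = 150 × 213 mm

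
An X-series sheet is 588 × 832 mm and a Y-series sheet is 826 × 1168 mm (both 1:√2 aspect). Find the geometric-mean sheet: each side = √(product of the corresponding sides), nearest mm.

Short side: √(588 · 826) = √485688 ≈ 696.9 → 697 mm
Long side: √(832 · 1168) = √971776 ≈ 985.8 → 986 mm

697 × 986 mm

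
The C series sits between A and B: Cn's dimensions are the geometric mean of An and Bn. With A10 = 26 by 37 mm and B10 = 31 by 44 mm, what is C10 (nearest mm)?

Short side: √(26 · 31) = √806 ≈ 28.4 → 28 mm
Long side: √(37 · 44) = √1628 ≈ 40.3 → 40 mm

28 × 40 mm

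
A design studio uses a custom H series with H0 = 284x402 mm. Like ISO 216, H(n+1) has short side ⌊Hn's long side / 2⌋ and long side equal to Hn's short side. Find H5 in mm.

H1: ⌊402/2⌋ × 284 = 201 × 284 mm
H2: ⌊284/2⌋ × 201 = 142 × 201 mm
H3: ⌊201/2⌋ × 142 = 100 × 142 mm
H4: ⌊142/2⌋ × 100 = 71 × 100 mm
H5: ⌊100/2⌋ × 71 = 50 × 71 mm

50 × 71 mm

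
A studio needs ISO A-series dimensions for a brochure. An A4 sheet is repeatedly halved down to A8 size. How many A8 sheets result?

A4 = 210 × 297 mm; A8 = 52 × 74 mm.
Each halving step doubles the count; 4 steps from A4 to A8.
2^4 = 16.

16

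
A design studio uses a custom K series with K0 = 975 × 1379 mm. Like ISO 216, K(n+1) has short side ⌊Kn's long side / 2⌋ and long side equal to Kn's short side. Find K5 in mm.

K1: ⌊1379/2⌋ × 975 = 689 × 975 mm
K2: ⌊975/2⌋ × 689 = 487 × 689 mm
K3: ⌊689/2⌋ × 487 = 344 × 487 mm
K4: ⌊487/2⌋ × 344 = 243 × 344 mm
K5: ⌊344/2⌋ × 243 = 172 × 243 mm

172 × 243 mm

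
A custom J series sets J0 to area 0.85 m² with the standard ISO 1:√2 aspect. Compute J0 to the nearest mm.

775 × 1096 mm

Let the short side be w mm. Then w · w√2 = 0.85 m² = 850,000 mm².
w² = 850,000/√2, so w ≈ 775.3 mm; long side = w√2 ≈ 1096.4 mm.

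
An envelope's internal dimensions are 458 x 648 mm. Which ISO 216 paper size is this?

C2 (458 × 648 mm)

Aspect ratio 648/458 ≈ 1.415 — close to the ISO √2 ≈ 1.414.
In the C-series (envelope sizes, between A and B): C2 = 458 × 648 mm.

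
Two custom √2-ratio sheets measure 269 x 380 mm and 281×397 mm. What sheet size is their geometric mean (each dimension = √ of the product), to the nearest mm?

Short side: √(269 · 281) = √75589 ≈ 274.9 → 275 mm
Long side: √(380 · 397) = √150860 ≈ 388.4 → 388 mm

275 × 388 mm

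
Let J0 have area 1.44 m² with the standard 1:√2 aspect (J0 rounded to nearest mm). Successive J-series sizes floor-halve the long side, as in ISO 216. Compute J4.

252 × 356 mm

Let J0's short side be w mm. w · w√2 = 1.44 m² = 1,440,000 mm², so w ≈ 1009.1 mm and w√2 ≈ 1427.0 mm → J0 = 1009 × 1427 mm.
J1: ⌊1427/2⌋ × 1009 = 713 × 1009 mm
J2: ⌊1009/2⌋ × 713 = 504 × 713 mm
J3: ⌊713/2⌋ × 504 = 356 × 504 mm
J4: ⌊504/2⌋ × 356 = 252 × 356 mm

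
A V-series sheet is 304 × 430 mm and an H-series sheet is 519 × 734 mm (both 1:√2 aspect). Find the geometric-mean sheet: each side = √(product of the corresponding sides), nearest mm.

397 × 562 mm

Short side: √(304 · 519) = √157776 ≈ 397.2 → 397 mm
Long side: √(430 · 734) = √315620 ≈ 561.8 → 562 mm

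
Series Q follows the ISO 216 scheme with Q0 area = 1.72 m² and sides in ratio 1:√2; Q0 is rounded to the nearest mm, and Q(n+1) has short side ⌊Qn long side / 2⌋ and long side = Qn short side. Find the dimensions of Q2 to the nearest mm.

Let Q0's short side be w mm. w · w√2 = 1.72 m² = 1,720,000 mm², so w ≈ 1102.8 mm and w√2 ≈ 1559.6 mm → Q0 = 1103 × 1560 mm.
Q1: ⌊1560/2⌋ × 1103 = 780 × 1103 mm
Q2: ⌊1103/2⌋ × 780 = 551 × 780 mm

551 × 780 mm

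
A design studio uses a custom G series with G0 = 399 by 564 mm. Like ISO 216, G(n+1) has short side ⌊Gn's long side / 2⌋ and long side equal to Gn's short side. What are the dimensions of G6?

49 × 70 mm

G1 = 282 × 399 mm (from G0 by 1 halving).
G2: ⌊399/2⌋ × 282 = 199 × 282 mm
G3: ⌊282/2⌋ × 199 = 141 × 199 mm
G4: ⌊199/2⌋ × 141 = 99 × 141 mm
G5: ⌊141/2⌋ × 99 = 70 × 99 mm
G6: ⌊99/2⌋ × 70 = 49 × 70 mm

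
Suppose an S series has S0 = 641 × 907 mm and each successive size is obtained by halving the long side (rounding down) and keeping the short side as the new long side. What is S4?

160 × 226 mm

S1: ⌊907/2⌋ × 641 = 453 × 641 mm
S2: ⌊641/2⌋ × 453 = 320 × 453 mm
S3: ⌊453/2⌋ × 320 = 226 × 320 mm
S4: ⌊320/2⌋ × 226 = 160 × 226 mm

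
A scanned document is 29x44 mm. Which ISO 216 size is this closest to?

B10 (31 × 44 mm)

Aspect ratio 44/29 ≈ 1.517 (ISO target is √2 ≈ 1.414).
In the B-series (B0 = 1000 × 1414 mm): B10 = 31 × 44 mm.
Off by 2 mm total — nearest standard size.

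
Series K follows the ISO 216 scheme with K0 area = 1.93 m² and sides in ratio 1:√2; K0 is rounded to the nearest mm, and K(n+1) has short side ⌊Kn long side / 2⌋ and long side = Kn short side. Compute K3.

413 × 584 mm

Let K0's short side be w mm. w · w√2 = 1.93 m² = 1,930,000 mm², so w ≈ 1168.2 mm and w√2 ≈ 1652.1 mm → K0 = 1168 × 1652 mm.
K1: ⌊1652/2⌋ × 1168 = 826 × 1168 mm
K2: ⌊1168/2⌋ × 826 = 584 × 826 mm
K3: ⌊826/2⌋ × 584 = 413 × 584 mm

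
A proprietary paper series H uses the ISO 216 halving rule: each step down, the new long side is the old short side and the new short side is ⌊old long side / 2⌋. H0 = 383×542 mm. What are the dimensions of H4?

95 × 135 mm

H1: ⌊542/2⌋ × 383 = 271 × 383 mm
H2: ⌊383/2⌋ × 271 = 191 × 271 mm
H3: ⌊271/2⌋ × 191 = 135 × 191 mm
H4: ⌊191/2⌋ × 135 = 95 × 135 mm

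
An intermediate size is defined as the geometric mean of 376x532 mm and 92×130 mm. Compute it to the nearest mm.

Short side: √(376 · 92) = √34592 ≈ 186.0 → 186 mm
Long side: √(532 · 130) = √69160 ≈ 263.0 → 263 mm

186 × 263 mm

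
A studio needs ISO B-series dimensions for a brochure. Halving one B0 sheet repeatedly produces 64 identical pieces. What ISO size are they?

B6

64 = 2^6, so 6 halving steps.
B0 → B1 → … → B6 after 6 steps.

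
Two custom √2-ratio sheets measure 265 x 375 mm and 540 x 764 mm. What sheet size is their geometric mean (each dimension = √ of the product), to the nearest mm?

Short side: √(265 · 540) = √143100 ≈ 378.3 → 378 mm
Long side: √(375 · 764) = √286500 ≈ 535.3 → 535 mm

378 × 535 mm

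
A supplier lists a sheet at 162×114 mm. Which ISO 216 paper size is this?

C6 (114 × 162 mm)

Aspect ratio 162/114 ≈ 1.421 — close to the ISO √2 ≈ 1.414.
In the C-series (envelope sizes, between A and B): C6 = 114 × 162 mm.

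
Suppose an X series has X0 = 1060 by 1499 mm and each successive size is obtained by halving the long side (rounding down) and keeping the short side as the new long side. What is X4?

X1: ⌊1499/2⌋ × 1060 = 749 × 1060 mm
X2: ⌊1060/2⌋ × 749 = 530 × 749 mm
X3: ⌊749/2⌋ × 530 = 374 × 530 mm
X4: ⌊530/2⌋ × 374 = 265 × 374 mm

265 × 374 mm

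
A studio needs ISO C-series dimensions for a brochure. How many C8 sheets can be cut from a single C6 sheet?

4

Each ISO step halves the sheet: 1 × C6 → 2 × C7 → 4 × C8
From C6 to C8 is 2 halving steps: 2^2 = 4.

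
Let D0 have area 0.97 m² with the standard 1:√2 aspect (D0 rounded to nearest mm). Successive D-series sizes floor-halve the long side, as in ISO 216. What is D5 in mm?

Let D0's short side be w mm. w · w√2 = 0.97 m² = 970,000 mm², so w ≈ 828.2 mm and w√2 ≈ 1171.2 mm → D0 = 828 × 1171 mm.
D1: ⌊1171/2⌋ × 828 = 585 × 828 mm
D2: ⌊828/2⌋ × 585 = 414 × 585 mm
D3: ⌊585/2⌋ × 414 = 292 × 414 mm
D4: ⌊414/2⌋ × 292 = 207 × 292 mm
D5: ⌊292/2⌋ × 207 = 146 × 207 mm

146 × 207 mm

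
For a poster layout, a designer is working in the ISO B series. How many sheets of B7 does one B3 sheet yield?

16

Each ISO step halves the sheet: 1 × B3 → 2 × B4 → 4 × B5 → 8 × B6 → …
From B3 to B7 is 4 halving steps: 2^4 = 16.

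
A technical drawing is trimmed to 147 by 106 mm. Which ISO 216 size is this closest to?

Aspect ratio 147/106 ≈ 1.387 (ISO target is √2 ≈ 1.414).
In the A-series (A0 area = 1 m²): A6 = 105 × 148 mm.
Off by 2 mm total — nearest standard size.

A6 (105 × 148 mm)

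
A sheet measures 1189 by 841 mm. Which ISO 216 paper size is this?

A0 (841 × 1189 mm)

Aspect ratio 1189/841 ≈ 1.414 — close to the ISO √2 ≈ 1.414.
In the A-series (A0 area = 1 m²): A0 = 841 × 1189 mm.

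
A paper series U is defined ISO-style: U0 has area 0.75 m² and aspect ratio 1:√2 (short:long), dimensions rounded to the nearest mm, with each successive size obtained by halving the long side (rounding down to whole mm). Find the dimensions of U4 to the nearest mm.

Let U0's short side be w mm. w · w√2 = 0.75 m² = 750,000 mm², so w ≈ 728.2 mm and w√2 ≈ 1029.9 mm → U0 = 728 × 1030 mm.
U1: ⌊1030/2⌋ × 728 = 515 × 728 mm
U2: ⌊728/2⌋ × 515 = 364 × 515 mm
U3: ⌊515/2⌋ × 364 = 257 × 364 mm
U4: ⌊364/2⌋ × 257 = 182 × 257 mm

182 × 257 mm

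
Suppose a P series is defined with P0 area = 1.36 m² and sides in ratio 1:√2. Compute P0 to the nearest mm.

Let the short side be w mm. Then w · w√2 = 1.36 m² = 1,360,000 mm².
w² = 1,360,000/√2, so w ≈ 980.6 mm; long side = w√2 ≈ 1386.8 mm.

981 × 1387 mm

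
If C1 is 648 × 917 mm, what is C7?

81 × 114 mm

C2: ⌊917/2⌋ × 648 = 458 × 648 mm
C3: ⌊648/2⌋ × 458 = 324 × 458 mm
C4: ⌊458/2⌋ × 324 = 229 × 324 mm
C5: ⌊324/2⌋ × 229 = 162 × 229 mm
C6: ⌊229/2⌋ × 162 = 114 × 162 mm
C7: ⌊162/2⌋ × 114 = 81 × 114 mm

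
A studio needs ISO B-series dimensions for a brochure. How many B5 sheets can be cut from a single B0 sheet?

Each ISO step halves the sheet: 1 × B0 → 2 × B1 → 4 × B2 → 8 × B3 → …
From B0 to B5 is 5 halving steps: 2^5 = 32.

32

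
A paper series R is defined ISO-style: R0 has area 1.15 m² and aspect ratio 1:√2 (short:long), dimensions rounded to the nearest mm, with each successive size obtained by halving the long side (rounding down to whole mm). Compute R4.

225 × 318 mm

Let R0's short side be w mm. w · w√2 = 1.15 m² = 1,150,000 mm², so w ≈ 901.8 mm and w√2 ≈ 1275.3 mm → R0 = 902 × 1275 mm.
R1: ⌊1275/2⌋ × 902 = 637 × 902 mm
R2: ⌊902/2⌋ × 637 = 451 × 637 mm
R3: ⌊637/2⌋ × 451 = 318 × 451 mm
R4: ⌊451/2⌋ × 318 = 225 × 318 mm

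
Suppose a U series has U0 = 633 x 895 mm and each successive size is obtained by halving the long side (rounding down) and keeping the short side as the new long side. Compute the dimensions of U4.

U1: ⌊895/2⌋ × 633 = 447 × 633 mm
U2: ⌊633/2⌋ × 447 = 316 × 447 mm
U3: ⌊447/2⌋ × 316 = 223 × 316 mm
U4: ⌊316/2⌋ × 223 = 158 × 223 mm

158 × 223 mm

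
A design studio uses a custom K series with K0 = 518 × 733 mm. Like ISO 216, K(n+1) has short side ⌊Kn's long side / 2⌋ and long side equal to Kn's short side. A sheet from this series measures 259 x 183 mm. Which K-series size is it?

K3

K0: 518 × 733 mm
K1: 366 × 518 mm
K2: 259 × 366 mm
K3: 183 × 259 mm
K4: 129 × 183 mm
→ matches K3.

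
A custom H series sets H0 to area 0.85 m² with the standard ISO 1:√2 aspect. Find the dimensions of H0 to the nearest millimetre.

775 × 1096 mm

Let the short side be w mm. Then w · w√2 = 0.85 m² = 850,000 mm².
w² = 850,000/√2, so w ≈ 775.3 mm; long side = w√2 ≈ 1096.4 mm.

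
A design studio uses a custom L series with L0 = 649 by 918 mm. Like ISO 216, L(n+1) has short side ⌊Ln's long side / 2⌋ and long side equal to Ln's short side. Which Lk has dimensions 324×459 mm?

L0: 649 × 918 mm
L1: 459 × 649 mm
L2: 324 × 459 mm
L3: 229 × 324 mm
→ matches L2.

L2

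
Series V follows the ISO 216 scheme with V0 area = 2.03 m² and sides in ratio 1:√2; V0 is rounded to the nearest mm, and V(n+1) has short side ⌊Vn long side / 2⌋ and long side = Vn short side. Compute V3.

423 × 599 mm

Let V0's short side be w mm. w · w√2 = 2.03 m² = 2,030,000 mm², so w ≈ 1198.1 mm and w√2 ≈ 1694.4 mm → V0 = 1198 × 1694 mm.
V1: ⌊1694/2⌋ × 1198 = 847 × 1198 mm
V2: ⌊1198/2⌋ × 847 = 599 × 847 mm
V3: ⌊847/2⌋ × 599 = 423 × 599 mm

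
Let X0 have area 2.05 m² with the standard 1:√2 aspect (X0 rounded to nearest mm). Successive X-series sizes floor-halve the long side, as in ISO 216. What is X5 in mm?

212 × 301 mm

Let X0's short side be w mm. w · w√2 = 2.05 m² = 2,050,000 mm², so w ≈ 1204.0 mm and w√2 ≈ 1702.7 mm → X0 = 1204 × 1703 mm.
X1: ⌊1703/2⌋ × 1204 = 851 × 1204 mm
X2: ⌊1204/2⌋ × 851 = 602 × 851 mm
X3: ⌊851/2⌋ × 602 = 425 × 602 mm
X4: ⌊602/2⌋ × 425 = 301 × 425 mm
X5: ⌊425/2⌋ × 301 = 212 × 301 mm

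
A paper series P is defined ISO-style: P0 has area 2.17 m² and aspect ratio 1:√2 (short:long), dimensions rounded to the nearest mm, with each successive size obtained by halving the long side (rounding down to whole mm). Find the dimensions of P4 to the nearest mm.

309 × 438 mm

Let P0's short side be w mm. w · w√2 = 2.17 m² = 2,170,000 mm², so w ≈ 1238.7 mm and w√2 ≈ 1751.8 mm → P0 = 1239 × 1752 mm.
P1: ⌊1752/2⌋ × 1239 = 876 × 1239 mm
P2: ⌊1239/2⌋ × 876 = 619 × 876 mm
P3: ⌊876/2⌋ × 619 = 438 × 619 mm
P4: ⌊619/2⌋ × 438 = 309 × 438 mm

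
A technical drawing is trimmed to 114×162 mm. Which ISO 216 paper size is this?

C6 (114 × 162 mm)

Aspect ratio 162/114 ≈ 1.421 — close to the ISO √2 ≈ 1.414.
In the C-series (envelope sizes, between A and B): C6 = 114 × 162 mm.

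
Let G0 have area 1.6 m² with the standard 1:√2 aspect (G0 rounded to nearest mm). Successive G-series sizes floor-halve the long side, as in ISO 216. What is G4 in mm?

Let G0's short side be w mm. w · w√2 = 1.6 m² = 1,600,000 mm², so w ≈ 1063.7 mm and w√2 ≈ 1504.2 mm → G0 = 1064 × 1504 mm.
G1: ⌊1504/2⌋ × 1064 = 752 × 1064 mm
G2: ⌊1064/2⌋ × 752 = 532 × 752 mm
G3: ⌊752/2⌋ × 532 = 376 × 532 mm
G4: ⌊532/2⌋ × 376 = 266 × 376 mm

266 × 376 mm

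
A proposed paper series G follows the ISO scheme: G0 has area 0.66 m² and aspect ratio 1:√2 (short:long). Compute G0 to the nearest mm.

Let the short side be w mm. Then w · w√2 = 0.66 m² = 660,000 mm².
w² = 660,000/√2, so w ≈ 683.1 mm; long side = w√2 ≈ 966.1 mm.

683 × 966 mm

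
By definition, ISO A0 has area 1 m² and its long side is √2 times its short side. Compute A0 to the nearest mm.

841 × 1189 mm

Let the short side be w mm. Then the long side is w√2 and w · w√2 = 10⁶ mm².
w² = 10⁶/√2, so w = 1000 / 2^(1/4) ≈ 840.9 mm; long side = 1000 · 2^(1/4) ≈ 1189.2 mm.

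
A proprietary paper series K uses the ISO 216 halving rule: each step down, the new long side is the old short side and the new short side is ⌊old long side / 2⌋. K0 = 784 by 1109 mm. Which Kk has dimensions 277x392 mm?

K3

K0: 784 × 1109 mm
K1: 554 × 784 mm
K2: 392 × 554 mm
K3: 277 × 392 mm
K4: 196 × 277 mm
→ matches K3.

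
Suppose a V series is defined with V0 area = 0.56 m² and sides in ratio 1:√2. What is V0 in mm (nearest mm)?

629 × 890 mm

Let the short side be w mm. Then w · w√2 = 0.56 m² = 560,000 mm².
w² = 560,000/√2, so w ≈ 629.3 mm; long side = w√2 ≈ 889.9 mm.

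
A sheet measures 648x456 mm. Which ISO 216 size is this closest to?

Aspect ratio 648/456 ≈ 1.421 — close to the ISO √2 ≈ 1.414.
In the C-series (envelope sizes, between A and B): C2 = 458 × 648 mm.
Off by 2 mm total — nearest standard size.

C2 (458 × 648 mm)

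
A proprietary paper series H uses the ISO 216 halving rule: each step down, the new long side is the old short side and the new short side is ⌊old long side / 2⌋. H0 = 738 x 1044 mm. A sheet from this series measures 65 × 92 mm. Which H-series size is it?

H0: 738 × 1044 mm
H1: 522 × 738 mm
H2: 369 × 522 mm
H3: 261 × 369 mm
H4: 184 × 261 mm
H5: 130 × 184 mm
H6: 92 × 130 mm
H7: 65 × 92 mm
H8: 46 × 65 mm
→ matches H7.

H7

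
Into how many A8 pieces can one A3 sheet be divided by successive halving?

32

A3 = 297 × 420 mm; A8 = 52 × 74 mm.
Each halving step doubles the count; 5 steps from A3 to A8.
2^5 = 32.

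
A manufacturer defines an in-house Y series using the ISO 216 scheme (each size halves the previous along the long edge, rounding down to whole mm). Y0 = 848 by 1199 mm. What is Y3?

Y1: ⌊1199/2⌋ × 848 = 599 × 848 mm
Y2: ⌊848/2⌋ × 599 = 424 × 599 mm
Y3: ⌊599/2⌋ × 424 = 299 × 424 mm

299 × 424 mm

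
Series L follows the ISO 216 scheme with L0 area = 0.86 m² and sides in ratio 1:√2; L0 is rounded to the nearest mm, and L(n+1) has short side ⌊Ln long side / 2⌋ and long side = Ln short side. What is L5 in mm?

Let L0's short side be w mm. w · w√2 = 0.86 m² = 860,000 mm², so w ≈ 779.8 mm and w√2 ≈ 1102.8 mm → L0 = 780 × 1103 mm.
L1: ⌊1103/2⌋ × 780 = 551 × 780 mm
L2: ⌊780/2⌋ × 551 = 390 × 551 mm
L3: ⌊551/2⌋ × 390 = 275 × 390 mm
L4: ⌊390/2⌋ × 275 = 195 × 275 mm
L5: ⌊275/2⌋ × 195 = 137 × 195 mm

137 × 195 mm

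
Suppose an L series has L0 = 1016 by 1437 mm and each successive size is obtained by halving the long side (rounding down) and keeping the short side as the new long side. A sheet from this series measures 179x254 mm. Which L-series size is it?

L0: 1016 × 1437 mm
L1: 718 × 1016 mm
L2: 508 × 718 mm
L3: 359 × 508 mm
L4: 254 × 359 mm
L5: 179 × 254 mm
L6: 127 × 179 mm
→ matches L5.

L5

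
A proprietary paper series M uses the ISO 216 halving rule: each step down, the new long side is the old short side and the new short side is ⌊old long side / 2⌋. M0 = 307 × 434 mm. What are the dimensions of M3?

M1: ⌊434/2⌋ × 307 = 217 × 307 mm
M2: ⌊307/2⌋ × 217 = 153 × 217 mm
M3: ⌊217/2⌋ × 153 = 108 × 153 mm

108 × 153 mm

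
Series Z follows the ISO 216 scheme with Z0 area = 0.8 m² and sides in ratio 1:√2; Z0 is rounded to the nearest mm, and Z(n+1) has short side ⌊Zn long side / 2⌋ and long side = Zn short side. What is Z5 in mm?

133 × 188 mm

Let Z0's short side be w mm. w · w√2 = 0.8 m² = 800,000 mm², so w ≈ 752.1 mm and w√2 ≈ 1063.7 mm → Z0 = 752 × 1064 mm.
Z1: ⌊1064/2⌋ × 752 = 532 × 752 mm
Z2: ⌊752/2⌋ × 532 = 376 × 532 mm
Z3: ⌊532/2⌋ × 376 = 266 × 376 mm
Z4: ⌊376/2⌋ × 266 = 188 × 266 mm
Z5: ⌊266/2⌋ × 188 = 133 × 188 mm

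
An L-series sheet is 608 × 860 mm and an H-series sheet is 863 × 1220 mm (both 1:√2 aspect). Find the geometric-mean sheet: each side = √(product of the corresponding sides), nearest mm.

724 × 1024 mm

Short side: √(608 · 863) = √524704 ≈ 724.4 → 724 mm
Long side: √(860 · 1220) = √1049200 ≈ 1024.3 → 1024 mm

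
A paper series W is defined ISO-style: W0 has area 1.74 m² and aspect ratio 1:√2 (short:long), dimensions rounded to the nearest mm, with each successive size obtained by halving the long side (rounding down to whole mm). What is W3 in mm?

Let W0's short side be w mm. w · w√2 = 1.74 m² = 1,740,000 mm², so w ≈ 1109.2 mm and w√2 ≈ 1568.7 mm → W0 = 1109 × 1569 mm.
W1: ⌊1569/2⌋ × 1109 = 784 × 1109 mm
W2: ⌊1109/2⌋ × 784 = 554 × 784 mm
W3: ⌊784/2⌋ × 554 = 392 × 554 mm

392 × 554 mm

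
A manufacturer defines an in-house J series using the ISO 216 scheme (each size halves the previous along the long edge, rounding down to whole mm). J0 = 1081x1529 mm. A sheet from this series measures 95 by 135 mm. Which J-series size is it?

J0: 1081 × 1529 mm
J1: 764 × 1081 mm
J2: 540 × 764 mm
J3: 382 × 540 mm
J4: 270 × 382 mm
J5: 191 × 270 mm
J6: 135 × 191 mm
J7: 95 × 135 mm
J8: 67 × 95 mm
→ matches J7.

J7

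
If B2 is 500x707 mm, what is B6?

B3: ⌊707/2⌋ × 500 = 353 × 500 mm
B4: ⌊500/2⌋ × 353 = 250 × 353 mm
B5: ⌊353/2⌋ × 250 = 176 × 250 mm
B6: ⌊250/2⌋ × 176 = 125 × 176 mm

125 × 176 mm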